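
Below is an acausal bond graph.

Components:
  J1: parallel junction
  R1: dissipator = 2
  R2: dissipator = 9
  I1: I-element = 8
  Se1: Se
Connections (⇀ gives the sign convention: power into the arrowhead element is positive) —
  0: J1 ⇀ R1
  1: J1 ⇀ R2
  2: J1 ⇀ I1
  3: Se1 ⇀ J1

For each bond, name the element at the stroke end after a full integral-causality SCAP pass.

#0 stroke at R1
#1 stroke at R2
#2 stroke at I1
#3 stroke at J1

β3 |J1  (source Se1 imposes e)
β0 |R1  (J1: bond 3 brought effort, rest push out)
β1 |R2  (common-e at J1 fixed by 3)
β2 |I1  (J1 effort already set via bond 3)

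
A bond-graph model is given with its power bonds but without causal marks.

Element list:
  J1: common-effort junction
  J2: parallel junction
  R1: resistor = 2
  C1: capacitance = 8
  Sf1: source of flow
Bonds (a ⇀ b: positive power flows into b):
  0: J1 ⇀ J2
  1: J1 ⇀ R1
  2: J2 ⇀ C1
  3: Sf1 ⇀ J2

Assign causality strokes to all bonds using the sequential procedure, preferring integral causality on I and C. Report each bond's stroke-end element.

b3 stroke at Sf1  (Sf1 (Sf) sets flow on bond)
b2 stroke at J2  (C1 integral (e out))
b0 stroke at J1  (0-jn J2 has e-setter on 2)
b1 stroke at R1  (0-jn J1 has e-setter on 0)

#0 stroke→J1
#1 stroke→R1
#2 stroke→J2
#3 stroke→Sf1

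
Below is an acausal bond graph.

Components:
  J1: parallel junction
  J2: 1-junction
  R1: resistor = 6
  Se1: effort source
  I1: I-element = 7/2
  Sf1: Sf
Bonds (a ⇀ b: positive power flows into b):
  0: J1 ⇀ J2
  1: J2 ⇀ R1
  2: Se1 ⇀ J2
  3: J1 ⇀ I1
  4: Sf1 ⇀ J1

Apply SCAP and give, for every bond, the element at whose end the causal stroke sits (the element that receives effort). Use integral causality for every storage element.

#0 →J1
#1 →J2
#2 →J2
#3 →I1
#4 →Sf1

b2 →J2  (Se1 fixes effort; stroke away)
b4 →Sf1  (source Sf1 imposes f)
b3 →I1  (I1 integral (f out))
b0 →J1  (closing 0-jn rule on J1)
b1 →J2  (1-jn J2 has f-setter on 0)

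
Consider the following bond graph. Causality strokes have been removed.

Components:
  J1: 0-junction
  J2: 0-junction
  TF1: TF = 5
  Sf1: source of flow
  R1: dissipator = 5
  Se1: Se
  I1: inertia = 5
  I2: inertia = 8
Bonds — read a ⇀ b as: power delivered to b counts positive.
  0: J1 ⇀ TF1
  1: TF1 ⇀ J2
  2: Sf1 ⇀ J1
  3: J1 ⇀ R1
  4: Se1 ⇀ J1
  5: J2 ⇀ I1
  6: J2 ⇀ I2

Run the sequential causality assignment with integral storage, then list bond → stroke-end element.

#2 →Sf1  (Sf1: flow source, stroke at near end)
#4 →J1  (Se1 (Se) sets effort on bond)
#0 →TF1  (J1: bond 4 brought effort, rest push out)
#3 →R1  (J1: bond 4 brought effort, rest push out)
#1 →J2  (through TF1, causality passes straight; one stroke at TF1)
#5 →I1  (J2 effort already set via bond 1)
#6 →I2  (J2: bond 1 brought effort, rest push out)

b0 stroke→TF1
b1 stroke→J2
b2 stroke→Sf1
b3 stroke→R1
b4 stroke→J1
b5 stroke→I1
b6 stroke→I2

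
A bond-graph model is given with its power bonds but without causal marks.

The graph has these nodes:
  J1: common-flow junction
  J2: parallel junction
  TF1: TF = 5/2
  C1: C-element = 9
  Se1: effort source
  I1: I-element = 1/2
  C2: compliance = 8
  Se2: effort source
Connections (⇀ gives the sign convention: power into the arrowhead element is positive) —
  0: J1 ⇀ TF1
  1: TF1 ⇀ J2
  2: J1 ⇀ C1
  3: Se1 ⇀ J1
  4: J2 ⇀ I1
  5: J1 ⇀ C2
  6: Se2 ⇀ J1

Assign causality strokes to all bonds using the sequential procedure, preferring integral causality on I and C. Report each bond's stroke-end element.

#3 stroke at J1  (Se1: effort source, stroke at far end)
#6 stroke at J1  (Se2 fixes effort; stroke away)
#2 stroke at J1  (C1 outputs effort q/C1)
#4 stroke at I1  (I1 outputs flow p/I1)
#1 stroke at J2  (only one effort-in slot at J2)
#0 stroke at TF1  (TF1 one-in-one-out from 1)
#5 stroke at J1  (common-f at J1 fixed by 0)

bond 0 stroke at TF1
bond 1 stroke at J2
bond 2 stroke at J1
bond 3 stroke at J1
bond 4 stroke at I1
bond 5 stroke at J1
bond 6 stroke at J1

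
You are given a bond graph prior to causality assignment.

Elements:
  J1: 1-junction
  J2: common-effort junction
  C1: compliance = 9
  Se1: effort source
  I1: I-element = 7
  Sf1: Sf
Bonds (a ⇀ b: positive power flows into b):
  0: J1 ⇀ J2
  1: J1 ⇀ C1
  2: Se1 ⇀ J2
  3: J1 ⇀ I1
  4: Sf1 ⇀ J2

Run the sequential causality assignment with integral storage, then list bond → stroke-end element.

bond 2 →J2  (Se1 (Se) sets effort on bond)
bond 4 →Sf1  (source Sf1 imposes f)
bond 0 →J1  (J2: bond 2 brought effort, rest push out)
bond 1 →J1  (prefer integral on C1)
bond 3 →I1  (J1: last free bond brings flow in)

β0 stroke→J1
β1 stroke→J1
β2 stroke→J2
β3 stroke→I1
β4 stroke→Sf1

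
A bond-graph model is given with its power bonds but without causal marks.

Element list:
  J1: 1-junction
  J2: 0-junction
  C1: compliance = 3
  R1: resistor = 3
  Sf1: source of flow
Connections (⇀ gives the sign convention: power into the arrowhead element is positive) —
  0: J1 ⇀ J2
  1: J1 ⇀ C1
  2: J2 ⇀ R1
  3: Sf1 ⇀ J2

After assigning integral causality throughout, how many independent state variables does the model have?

b3 |Sf1  (source Sf1 imposes f)
b1 |J1  (C1 integral (e out))
b0 |J2  (J1 needs exactly one f-in)
b2 |R1  (J2: bond 0 brought effort, rest push out)

1  (C1 all integral)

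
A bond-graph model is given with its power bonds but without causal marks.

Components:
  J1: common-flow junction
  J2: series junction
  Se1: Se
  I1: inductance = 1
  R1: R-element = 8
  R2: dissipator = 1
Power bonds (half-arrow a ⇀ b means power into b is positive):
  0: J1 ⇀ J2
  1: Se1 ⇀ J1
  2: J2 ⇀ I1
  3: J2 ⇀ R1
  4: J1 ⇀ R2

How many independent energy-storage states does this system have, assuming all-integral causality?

1  (I1 all integral)

b1 |J1  (source Se1 imposes e)
b2 |I1  (I1 integral (f out))
b0 |J2  (J2 flow already set via bond 2)
b3 |J2  (1-jn J2 has f-setter on 2)
b4 |J1  (1-jn J1 has f-setter on 0)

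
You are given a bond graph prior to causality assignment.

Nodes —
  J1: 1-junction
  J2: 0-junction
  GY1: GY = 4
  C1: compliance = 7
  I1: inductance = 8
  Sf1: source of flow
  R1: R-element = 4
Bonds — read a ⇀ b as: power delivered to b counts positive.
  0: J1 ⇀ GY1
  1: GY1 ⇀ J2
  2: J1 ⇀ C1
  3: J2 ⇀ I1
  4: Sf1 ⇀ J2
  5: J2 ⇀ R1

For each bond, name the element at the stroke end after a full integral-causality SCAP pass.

#0 →GY1
#1 →GY1
#2 →J1
#3 →I1
#4 →Sf1
#5 →J2

b4 stroke at Sf1  (Sf1: flow source, stroke at near end)
b2 stroke at J1  (C1 outputs effort q/C1)
b0 stroke at GY1  (closing 1-jn rule on J1)
b1 stroke at GY1  (GY1: gyrator matches bond 0)
b3 stroke at I1  (prefer integral on I1)
b5 stroke at J2  (J2: last free bond brings effort in)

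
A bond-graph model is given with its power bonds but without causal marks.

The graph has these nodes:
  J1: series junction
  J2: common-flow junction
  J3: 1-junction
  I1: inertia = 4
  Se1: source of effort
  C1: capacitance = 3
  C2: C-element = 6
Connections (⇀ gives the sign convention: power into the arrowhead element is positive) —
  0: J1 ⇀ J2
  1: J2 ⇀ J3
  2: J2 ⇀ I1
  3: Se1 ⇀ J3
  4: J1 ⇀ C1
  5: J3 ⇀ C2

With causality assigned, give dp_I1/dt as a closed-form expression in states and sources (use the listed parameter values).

dp_I1/dt = E_Se1 - q_C1/3 - q_C2/6

β3 |J3  (Se1: effort source, stroke at far end)
β2 |I1  (prefer integral on I1)
β0 |J2  (1-jn J2 has f-setter on 2)
β1 |J2  (1-jn J2 has f-setter on 2)
β5 |J3  (J3 flow already set via bond 1)
β4 |J1  (J1 flow already set via bond 0)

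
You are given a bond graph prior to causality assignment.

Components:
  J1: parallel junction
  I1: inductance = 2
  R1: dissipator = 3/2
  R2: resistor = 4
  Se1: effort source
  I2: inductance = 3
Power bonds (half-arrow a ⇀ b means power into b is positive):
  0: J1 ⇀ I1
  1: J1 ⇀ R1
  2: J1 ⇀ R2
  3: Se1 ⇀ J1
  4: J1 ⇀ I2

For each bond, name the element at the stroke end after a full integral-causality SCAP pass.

bond 0 →I1
bond 1 →R1
bond 2 →R2
bond 3 →J1
bond 4 →I2

β3 |J1  (Se1: effort source, stroke at far end)
β0 |I1  (J1: bond 3 brought effort, rest push out)
β1 |R1  (0-jn J1 has e-setter on 3)
β2 |R2  (common-e at J1 fixed by 3)
β4 |I2  (common-e at J1 fixed by 3)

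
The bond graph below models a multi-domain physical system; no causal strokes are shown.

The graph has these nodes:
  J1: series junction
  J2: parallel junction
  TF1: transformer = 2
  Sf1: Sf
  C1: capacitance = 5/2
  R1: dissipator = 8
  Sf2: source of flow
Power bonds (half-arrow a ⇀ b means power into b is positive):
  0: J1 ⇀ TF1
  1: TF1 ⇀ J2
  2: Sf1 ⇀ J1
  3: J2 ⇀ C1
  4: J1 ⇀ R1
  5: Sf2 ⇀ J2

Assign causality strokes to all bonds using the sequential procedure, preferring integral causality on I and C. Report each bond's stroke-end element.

bond 2 stroke→Sf1  (source Sf1 imposes f)
bond 5 stroke→Sf2  (Sf2: flow source, stroke at near end)
bond 0 stroke→J1  (1-jn J1 has f-setter on 2)
bond 4 stroke→J1  (common-f at J1 fixed by 2)
bond 1 stroke→TF1  (TF1: transformer flips bond 0)
bond 3 stroke→J2  (J2: last free bond brings effort in)

β0 stroke at J1
β1 stroke at TF1
β2 stroke at Sf1
β3 stroke at J2
β4 stroke at J1
β5 stroke at Sf2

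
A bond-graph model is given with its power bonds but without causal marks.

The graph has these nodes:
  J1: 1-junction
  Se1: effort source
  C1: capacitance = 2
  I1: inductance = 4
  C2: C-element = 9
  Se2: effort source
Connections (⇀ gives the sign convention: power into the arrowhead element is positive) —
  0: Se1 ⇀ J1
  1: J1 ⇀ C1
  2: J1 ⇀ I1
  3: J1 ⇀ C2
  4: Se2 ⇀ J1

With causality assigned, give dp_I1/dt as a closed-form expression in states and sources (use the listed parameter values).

b0 |J1  (Se1 (Se) sets effort on bond)
b4 |J1  (Se2 (Se) sets effort on bond)
b1 |J1  (C1 outputs effort q/C1)
b2 |I1  (I1: I, integral causality)
b3 |J1  (J1: bond 2 brought flow, rest push out)

dp_I1/dt = E_Se1 + E_Se2 - q_C1/2 - q_C2/9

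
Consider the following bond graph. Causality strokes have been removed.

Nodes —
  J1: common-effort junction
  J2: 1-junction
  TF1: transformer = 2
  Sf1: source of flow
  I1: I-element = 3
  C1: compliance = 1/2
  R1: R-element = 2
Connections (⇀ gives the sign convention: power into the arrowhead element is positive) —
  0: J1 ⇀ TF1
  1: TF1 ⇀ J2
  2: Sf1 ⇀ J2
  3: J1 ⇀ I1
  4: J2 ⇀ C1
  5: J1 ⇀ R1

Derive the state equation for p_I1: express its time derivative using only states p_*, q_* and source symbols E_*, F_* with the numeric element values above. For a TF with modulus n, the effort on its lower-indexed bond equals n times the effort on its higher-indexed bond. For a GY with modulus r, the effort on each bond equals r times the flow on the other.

dp_I1/dt = -F_Sf1 - 2*p_I1/3

bond 2 |Sf1  (Sf1 fixes flow; stroke at Sf1)
bond 1 |J2  (1-jn J2 has f-setter on 2)
bond 4 |J2  (common-f at J2 fixed by 2)
bond 0 |TF1  (through TF1, causality passes straight; one stroke at TF1)
bond 3 |I1  (I1: I, integral causality)
bond 5 |J1  (only one effort-in slot at J1)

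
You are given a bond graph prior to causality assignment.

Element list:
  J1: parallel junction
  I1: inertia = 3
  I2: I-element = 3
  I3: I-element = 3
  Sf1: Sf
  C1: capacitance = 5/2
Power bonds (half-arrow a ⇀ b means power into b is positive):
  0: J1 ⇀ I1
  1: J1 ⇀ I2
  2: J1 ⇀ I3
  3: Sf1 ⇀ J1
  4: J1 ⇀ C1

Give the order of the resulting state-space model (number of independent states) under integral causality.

4  (C1, I1, I2, I3 all integral)

b3 stroke→Sf1  (Sf1: flow source, stroke at near end)
b0 stroke→I1  (I1 outputs flow p/I1)
b1 stroke→I2  (I2 integral (f out))
b2 stroke→I3  (I3: I, integral causality)
b4 stroke→J1  (only one effort-in slot at J1)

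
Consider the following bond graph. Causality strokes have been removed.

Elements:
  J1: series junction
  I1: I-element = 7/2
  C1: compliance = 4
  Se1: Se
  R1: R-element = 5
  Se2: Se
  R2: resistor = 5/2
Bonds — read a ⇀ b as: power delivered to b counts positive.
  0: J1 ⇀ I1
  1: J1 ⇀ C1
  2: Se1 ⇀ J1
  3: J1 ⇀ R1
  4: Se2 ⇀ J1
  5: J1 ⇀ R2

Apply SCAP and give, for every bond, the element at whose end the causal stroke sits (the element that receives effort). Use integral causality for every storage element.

bond 0 stroke at I1
bond 1 stroke at J1
bond 2 stroke at J1
bond 3 stroke at J1
bond 4 stroke at J1
bond 5 stroke at J1

#2 stroke at J1  (source Se1 imposes e)
#4 stroke at J1  (source Se2 imposes e)
#0 stroke at I1  (I1 integral (f out))
#1 stroke at J1  (common-f at J1 fixed by 0)
#3 stroke at J1  (J1: bond 0 brought flow, rest push out)
#5 stroke at J1  (1-jn J1 has f-setter on 0)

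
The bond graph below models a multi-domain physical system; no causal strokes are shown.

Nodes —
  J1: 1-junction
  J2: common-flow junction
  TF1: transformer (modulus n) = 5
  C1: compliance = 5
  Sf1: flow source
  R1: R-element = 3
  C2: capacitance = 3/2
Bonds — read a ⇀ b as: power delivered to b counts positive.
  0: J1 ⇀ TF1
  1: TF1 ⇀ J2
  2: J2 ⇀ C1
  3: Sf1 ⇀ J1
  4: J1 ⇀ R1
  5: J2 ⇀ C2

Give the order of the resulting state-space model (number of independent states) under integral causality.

bond 3 →Sf1  (Sf1 fixes flow; stroke at Sf1)
bond 0 →J1  (J1 flow already set via bond 3)
bond 4 →J1  (1-jn J1 has f-setter on 3)
bond 1 →TF1  (TF1: transformer flips bond 0)
bond 2 →J2  (J2: bond 1 brought flow, rest push out)
bond 5 →J2  (common-f at J2 fixed by 1)

2  (C1, C2 all integral)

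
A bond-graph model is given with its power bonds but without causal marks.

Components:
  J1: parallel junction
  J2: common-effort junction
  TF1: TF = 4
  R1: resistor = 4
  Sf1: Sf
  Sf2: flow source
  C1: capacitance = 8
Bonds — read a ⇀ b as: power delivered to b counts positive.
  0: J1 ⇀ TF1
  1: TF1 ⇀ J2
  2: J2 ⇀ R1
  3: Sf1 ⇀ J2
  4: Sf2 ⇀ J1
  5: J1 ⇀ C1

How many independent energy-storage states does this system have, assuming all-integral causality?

1  (C1 all integral)

#3 →Sf1  (Sf1: flow source, stroke at near end)
#4 →Sf2  (Sf2: flow source, stroke at near end)
#5 →J1  (C1 integral (e out))
#0 →TF1  (J1: bond 5 brought effort, rest push out)
#1 →J2  (TF1: transformer flips bond 0)
#2 →R1  (J2 effort already set via bond 1)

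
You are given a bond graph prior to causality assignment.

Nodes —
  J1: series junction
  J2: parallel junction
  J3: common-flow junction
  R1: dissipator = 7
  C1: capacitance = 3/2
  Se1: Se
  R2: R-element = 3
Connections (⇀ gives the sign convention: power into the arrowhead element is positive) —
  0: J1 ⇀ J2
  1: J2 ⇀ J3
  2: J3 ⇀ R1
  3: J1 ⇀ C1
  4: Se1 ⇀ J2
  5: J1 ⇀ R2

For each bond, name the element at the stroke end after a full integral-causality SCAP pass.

b4 |J2  (Se1: effort source, stroke at far end)
b0 |J1  (0-jn J2 has e-setter on 4)
b1 |J3  (0-jn J2 has e-setter on 4)
b2 |R1  (only one flow-in slot at J3)
b3 |J1  (prefer integral on C1)
b5 |R2  (J1 needs exactly one f-in)

bond 0 →J1
bond 1 →J3
bond 2 →R1
bond 3 →J1
bond 4 →J2
bond 5 →R2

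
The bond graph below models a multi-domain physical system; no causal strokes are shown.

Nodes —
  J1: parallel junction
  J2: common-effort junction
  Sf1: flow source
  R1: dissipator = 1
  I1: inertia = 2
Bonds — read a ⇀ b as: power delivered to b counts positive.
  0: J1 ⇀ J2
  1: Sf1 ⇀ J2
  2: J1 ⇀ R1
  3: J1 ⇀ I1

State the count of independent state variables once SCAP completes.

1  (I1 all integral)

b1 stroke→Sf1  (source Sf1 imposes f)
b0 stroke→J2  (closing 0-jn rule on J2)
b3 stroke→I1  (prefer integral on I1)
b2 stroke→J1  (only one effort-in slot at J1)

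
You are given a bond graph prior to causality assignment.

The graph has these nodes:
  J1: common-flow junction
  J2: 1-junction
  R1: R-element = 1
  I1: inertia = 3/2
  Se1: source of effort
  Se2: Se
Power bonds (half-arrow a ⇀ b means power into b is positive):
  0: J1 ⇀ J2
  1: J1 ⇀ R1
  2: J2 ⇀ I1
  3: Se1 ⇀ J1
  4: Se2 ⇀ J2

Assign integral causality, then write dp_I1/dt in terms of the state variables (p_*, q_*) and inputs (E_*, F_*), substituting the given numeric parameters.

bond 3 →J1  (Se1 (Se) sets effort on bond)
bond 4 →J2  (Se2: effort source, stroke at far end)
bond 2 →I1  (I1 outputs flow p/I1)
bond 0 →J2  (J2 flow already set via bond 2)
bond 1 →J1  (J1 flow already set via bond 0)

dp_I1/dt = E_Se1 + E_Se2 - 2*p_I1/3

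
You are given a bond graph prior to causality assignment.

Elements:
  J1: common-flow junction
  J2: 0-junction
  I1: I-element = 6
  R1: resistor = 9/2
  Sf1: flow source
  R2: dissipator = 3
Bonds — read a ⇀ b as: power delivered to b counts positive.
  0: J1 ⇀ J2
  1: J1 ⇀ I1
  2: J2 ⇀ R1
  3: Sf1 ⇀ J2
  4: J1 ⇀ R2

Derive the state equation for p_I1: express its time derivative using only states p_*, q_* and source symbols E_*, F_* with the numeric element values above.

dp_I1/dt = -9*F_Sf1/2 - 5*p_I1/4

b3 |Sf1  (Sf1 (Sf) sets flow on bond)
b1 |I1  (I1 integral (f out))
b0 |J1  (common-f at J1 fixed by 1)
b4 |J1  (J1: bond 1 brought flow, rest push out)
b2 |J2  (J2 needs exactly one e-in)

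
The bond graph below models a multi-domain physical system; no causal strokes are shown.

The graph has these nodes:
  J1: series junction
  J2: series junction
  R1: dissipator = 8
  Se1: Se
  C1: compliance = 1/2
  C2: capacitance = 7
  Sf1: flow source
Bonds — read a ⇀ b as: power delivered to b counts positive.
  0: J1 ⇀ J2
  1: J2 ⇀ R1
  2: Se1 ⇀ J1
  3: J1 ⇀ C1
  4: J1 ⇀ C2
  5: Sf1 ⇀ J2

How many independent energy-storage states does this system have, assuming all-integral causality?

2  (C1, C2 all integral)

b2 →J1  (Se1 (Se) sets effort on bond)
b5 →Sf1  (source Sf1 imposes f)
b0 →J2  (J2: bond 5 brought flow, rest push out)
b1 →J2  (1-jn J2 has f-setter on 5)
b3 →J1  (J1: bond 0 brought flow, rest push out)
b4 →J1  (J1: bond 0 brought flow, rest push out)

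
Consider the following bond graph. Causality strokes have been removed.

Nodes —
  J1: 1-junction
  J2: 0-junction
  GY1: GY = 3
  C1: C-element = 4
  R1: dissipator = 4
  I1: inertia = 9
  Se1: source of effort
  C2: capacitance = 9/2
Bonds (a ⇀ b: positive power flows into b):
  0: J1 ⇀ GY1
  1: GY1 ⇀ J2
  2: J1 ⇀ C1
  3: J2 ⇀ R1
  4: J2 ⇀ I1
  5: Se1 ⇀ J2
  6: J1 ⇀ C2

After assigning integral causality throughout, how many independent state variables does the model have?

3  (C1, C2, I1 all integral)

bond 5 |J2  (Se1 (Se) sets effort on bond)
bond 1 |GY1  (0-jn J2 has e-setter on 5)
bond 3 |R1  (0-jn J2 has e-setter on 5)
bond 4 |I1  (common-e at J2 fixed by 5)
bond 0 |GY1  (through GY1, causality inverts; strokes same side of GY1)
bond 2 |J1  (J1: bond 0 brought flow, rest push out)
bond 6 |J1  (J1 flow already set via bond 0)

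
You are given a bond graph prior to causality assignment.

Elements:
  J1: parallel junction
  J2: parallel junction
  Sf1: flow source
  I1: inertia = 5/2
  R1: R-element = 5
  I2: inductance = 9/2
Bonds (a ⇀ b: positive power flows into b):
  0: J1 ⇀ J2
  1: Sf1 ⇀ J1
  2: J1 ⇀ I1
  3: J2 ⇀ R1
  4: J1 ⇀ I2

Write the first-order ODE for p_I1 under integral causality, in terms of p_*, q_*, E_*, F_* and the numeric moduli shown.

b1 stroke at Sf1  (source Sf1 imposes f)
b2 stroke at I1  (I1 integral (f out))
b4 stroke at I2  (I2 integral (f out))
b0 stroke at J1  (only one effort-in slot at J1)
b3 stroke at J2  (J2: last free bond brings effort in)

dp_I1/dt = 5*F_Sf1 - 2*p_I1 - 10*p_I2/9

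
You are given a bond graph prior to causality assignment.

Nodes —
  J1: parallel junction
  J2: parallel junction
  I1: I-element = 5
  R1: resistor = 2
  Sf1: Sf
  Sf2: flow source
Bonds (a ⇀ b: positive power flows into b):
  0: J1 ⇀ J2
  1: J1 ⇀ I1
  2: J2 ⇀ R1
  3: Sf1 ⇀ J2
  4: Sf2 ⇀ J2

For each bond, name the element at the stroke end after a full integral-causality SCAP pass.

β3 →Sf1  (Sf1: flow source, stroke at near end)
β4 →Sf2  (Sf2 fixes flow; stroke at Sf2)
β1 →I1  (prefer integral on I1)
β0 →J1  (closing 0-jn rule on J1)
β2 →J2  (J2 needs exactly one e-in)

bond 0 stroke at J1
bond 1 stroke at I1
bond 2 stroke at J2
bond 3 stroke at Sf1
bond 4 stroke at Sf2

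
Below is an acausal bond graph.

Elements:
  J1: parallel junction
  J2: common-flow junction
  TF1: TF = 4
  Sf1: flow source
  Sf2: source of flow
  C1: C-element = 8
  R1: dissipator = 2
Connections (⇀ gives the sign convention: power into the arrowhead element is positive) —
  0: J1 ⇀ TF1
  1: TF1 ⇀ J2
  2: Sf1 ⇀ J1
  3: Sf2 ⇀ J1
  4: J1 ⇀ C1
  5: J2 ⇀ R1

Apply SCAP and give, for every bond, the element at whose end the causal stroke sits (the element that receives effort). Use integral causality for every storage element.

#2 stroke at Sf1  (Sf1 (Sf) sets flow on bond)
#3 stroke at Sf2  (source Sf2 imposes f)
#4 stroke at J1  (prefer integral on C1)
#0 stroke at TF1  (0-jn J1 has e-setter on 4)
#1 stroke at J2  (TF TF1: opposite of bond 0)
#5 stroke at R1  (J2 needs exactly one f-in)

bond 0 |TF1
bond 1 |J2
bond 2 |Sf1
bond 3 |Sf2
bond 4 |J1
bond 5 |R1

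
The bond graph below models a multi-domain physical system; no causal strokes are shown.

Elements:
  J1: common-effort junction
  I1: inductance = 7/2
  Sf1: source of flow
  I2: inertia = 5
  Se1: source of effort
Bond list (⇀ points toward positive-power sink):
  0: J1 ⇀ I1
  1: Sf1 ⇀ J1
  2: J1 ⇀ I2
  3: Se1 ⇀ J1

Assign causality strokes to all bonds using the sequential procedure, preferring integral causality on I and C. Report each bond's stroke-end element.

β1 stroke at Sf1  (Sf1 fixes flow; stroke at Sf1)
β3 stroke at J1  (Se1: effort source, stroke at far end)
β0 stroke at I1  (0-jn J1 has e-setter on 3)
β2 stroke at I2  (common-e at J1 fixed by 3)

#0 stroke at I1
#1 stroke at Sf1
#2 stroke at I2
#3 stroke at J1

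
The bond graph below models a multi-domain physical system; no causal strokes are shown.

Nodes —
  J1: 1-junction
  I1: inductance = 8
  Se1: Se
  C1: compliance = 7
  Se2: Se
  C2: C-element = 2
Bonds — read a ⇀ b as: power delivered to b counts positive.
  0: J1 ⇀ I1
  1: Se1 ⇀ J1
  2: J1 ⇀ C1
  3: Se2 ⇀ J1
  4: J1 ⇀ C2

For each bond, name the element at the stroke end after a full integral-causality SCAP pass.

bond 1 stroke at J1  (source Se1 imposes e)
bond 3 stroke at J1  (Se2 fixes effort; stroke away)
bond 0 stroke at I1  (I1 integral (f out))
bond 2 stroke at J1  (1-jn J1 has f-setter on 0)
bond 4 stroke at J1  (J1: bond 0 brought flow, rest push out)

β0 stroke at I1
β1 stroke at J1
β2 stroke at J1
β3 stroke at J1
β4 stroke at J1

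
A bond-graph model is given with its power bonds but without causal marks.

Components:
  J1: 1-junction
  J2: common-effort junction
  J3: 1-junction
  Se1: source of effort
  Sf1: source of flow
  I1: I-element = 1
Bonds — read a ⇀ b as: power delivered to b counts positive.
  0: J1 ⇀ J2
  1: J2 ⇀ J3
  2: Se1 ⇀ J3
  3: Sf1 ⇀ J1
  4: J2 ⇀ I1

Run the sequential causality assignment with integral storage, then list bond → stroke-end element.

b2 stroke at J3  (Se1 fixes effort; stroke away)
b3 stroke at Sf1  (source Sf1 imposes f)
b0 stroke at J1  (1-jn J1 has f-setter on 3)
b1 stroke at J2  (J3 needs exactly one f-in)
b4 stroke at I1  (J2: bond 1 brought effort, rest push out)

β0 |J1
β1 |J2
β2 |J3
β3 |Sf1
β4 |I1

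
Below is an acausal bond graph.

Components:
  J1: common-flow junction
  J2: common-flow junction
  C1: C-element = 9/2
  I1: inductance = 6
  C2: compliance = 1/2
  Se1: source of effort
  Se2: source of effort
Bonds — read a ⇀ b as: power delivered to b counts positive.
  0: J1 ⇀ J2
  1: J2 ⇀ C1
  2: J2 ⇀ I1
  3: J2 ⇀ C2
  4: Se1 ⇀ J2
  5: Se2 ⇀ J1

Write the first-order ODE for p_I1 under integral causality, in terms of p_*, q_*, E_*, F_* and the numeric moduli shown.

dp_I1/dt = E_Se1 + E_Se2 - 2*q_C1/9 - 2*q_C2

#4 stroke→J2  (Se1 fixes effort; stroke away)
#5 stroke→J1  (Se2: effort source, stroke at far end)
#0 stroke→J2  (J1 needs exactly one f-in)
#1 stroke→J2  (C1 integral (e out))
#2 stroke→I1  (I1 outputs flow p/I1)
#3 stroke→J2  (J2: bond 2 brought flow, rest push out)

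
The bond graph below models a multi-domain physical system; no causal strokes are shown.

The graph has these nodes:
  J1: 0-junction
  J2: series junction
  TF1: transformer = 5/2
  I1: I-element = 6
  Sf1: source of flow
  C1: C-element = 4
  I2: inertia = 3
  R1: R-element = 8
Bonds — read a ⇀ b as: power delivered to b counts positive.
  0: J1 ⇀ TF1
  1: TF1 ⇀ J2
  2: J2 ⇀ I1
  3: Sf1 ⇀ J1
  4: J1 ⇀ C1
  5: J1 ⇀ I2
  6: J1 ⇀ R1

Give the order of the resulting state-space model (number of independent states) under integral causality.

3  (C1, I1, I2 all integral)

b3 →Sf1  (Sf1 (Sf) sets flow on bond)
b2 →I1  (prefer integral on I1)
b1 →J2  (1-jn J2 has f-setter on 2)
b0 →TF1  (TF1: transformer flips bond 1)
b4 →J1  (C1 outputs effort q/C1)
b5 →I2  (J1: bond 4 brought effort, rest push out)
b6 →R1  (J1 effort already set via bond 4)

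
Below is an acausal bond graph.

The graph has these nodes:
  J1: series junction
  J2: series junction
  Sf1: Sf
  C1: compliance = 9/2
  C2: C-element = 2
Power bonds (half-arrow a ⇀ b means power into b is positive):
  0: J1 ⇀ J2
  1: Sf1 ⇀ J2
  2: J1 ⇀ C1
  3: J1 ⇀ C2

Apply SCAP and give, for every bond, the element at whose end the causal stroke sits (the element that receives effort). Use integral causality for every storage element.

#1 →Sf1  (Sf1 (Sf) sets flow on bond)
#0 →J2  (1-jn J2 has f-setter on 1)
#2 →J1  (common-f at J1 fixed by 0)
#3 →J1  (1-jn J1 has f-setter on 0)

b0 →J2
b1 →Sf1
b2 →J1
b3 →J1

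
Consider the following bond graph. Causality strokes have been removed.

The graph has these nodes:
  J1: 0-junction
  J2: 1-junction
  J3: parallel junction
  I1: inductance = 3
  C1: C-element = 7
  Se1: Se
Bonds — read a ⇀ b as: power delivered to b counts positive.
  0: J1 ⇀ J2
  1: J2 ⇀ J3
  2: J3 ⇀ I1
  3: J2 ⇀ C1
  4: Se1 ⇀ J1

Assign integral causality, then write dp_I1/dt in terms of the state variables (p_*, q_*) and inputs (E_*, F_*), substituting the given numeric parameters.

dp_I1/dt = E_Se1 - q_C1/7

β4 |J1  (Se1: effort source, stroke at far end)
β0 |J2  (J1: bond 4 brought effort, rest push out)
β2 |I1  (prefer integral on I1)
β1 |J3  (J3 needs exactly one e-in)
β3 |J2  (J2: bond 1 brought flow, rest push out)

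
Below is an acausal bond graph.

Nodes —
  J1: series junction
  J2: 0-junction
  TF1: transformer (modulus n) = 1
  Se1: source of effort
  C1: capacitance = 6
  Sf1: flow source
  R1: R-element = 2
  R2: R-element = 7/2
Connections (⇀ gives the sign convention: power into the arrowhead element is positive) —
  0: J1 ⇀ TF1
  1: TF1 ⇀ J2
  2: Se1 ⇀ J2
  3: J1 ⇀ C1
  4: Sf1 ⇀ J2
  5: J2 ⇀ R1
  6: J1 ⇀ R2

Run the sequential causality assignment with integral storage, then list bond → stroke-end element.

β0 |J1
β1 |TF1
β2 |J2
β3 |J1
β4 |Sf1
β5 |R1
β6 |R2

#2 →J2  (Se1 (Se) sets effort on bond)
#4 →Sf1  (source Sf1 imposes f)
#1 →TF1  (J2 effort already set via bond 2)
#5 →R1  (0-jn J2 has e-setter on 2)
#0 →J1  (TF TF1: opposite of bond 1)
#3 →J1  (C1 integral (e out))
#6 →R2  (closing 1-jn rule on J1)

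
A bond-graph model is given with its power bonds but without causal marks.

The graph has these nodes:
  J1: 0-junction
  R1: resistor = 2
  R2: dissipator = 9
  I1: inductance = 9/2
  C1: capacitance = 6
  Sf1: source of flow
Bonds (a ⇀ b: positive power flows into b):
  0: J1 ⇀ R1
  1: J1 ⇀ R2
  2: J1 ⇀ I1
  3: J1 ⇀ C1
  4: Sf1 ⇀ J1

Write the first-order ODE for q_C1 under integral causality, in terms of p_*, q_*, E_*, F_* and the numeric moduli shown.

#4 →Sf1  (source Sf1 imposes f)
#2 →I1  (I1: I, integral causality)
#3 →J1  (C1 integral (e out))
#0 →R1  (J1 effort already set via bond 3)
#1 →R2  (0-jn J1 has e-setter on 3)

dq_C1/dt = F_Sf1 - 2*p_I1/9 - 11*q_C1/108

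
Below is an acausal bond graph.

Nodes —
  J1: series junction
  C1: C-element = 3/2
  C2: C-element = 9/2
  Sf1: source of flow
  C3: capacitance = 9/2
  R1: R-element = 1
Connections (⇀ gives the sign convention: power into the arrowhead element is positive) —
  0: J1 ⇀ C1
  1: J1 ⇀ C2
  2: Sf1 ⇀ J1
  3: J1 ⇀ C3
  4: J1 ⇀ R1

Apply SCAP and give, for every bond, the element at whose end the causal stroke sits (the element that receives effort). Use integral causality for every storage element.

bond 0 stroke→J1
bond 1 stroke→J1
bond 2 stroke→Sf1
bond 3 stroke→J1
bond 4 stroke→J1

#2 stroke→Sf1  (Sf1 fixes flow; stroke at Sf1)
#0 stroke→J1  (J1 flow already set via bond 2)
#1 stroke→J1  (J1: bond 2 brought flow, rest push out)
#3 stroke→J1  (1-jn J1 has f-setter on 2)
#4 stroke→J1  (common-f at J1 fixed by 2)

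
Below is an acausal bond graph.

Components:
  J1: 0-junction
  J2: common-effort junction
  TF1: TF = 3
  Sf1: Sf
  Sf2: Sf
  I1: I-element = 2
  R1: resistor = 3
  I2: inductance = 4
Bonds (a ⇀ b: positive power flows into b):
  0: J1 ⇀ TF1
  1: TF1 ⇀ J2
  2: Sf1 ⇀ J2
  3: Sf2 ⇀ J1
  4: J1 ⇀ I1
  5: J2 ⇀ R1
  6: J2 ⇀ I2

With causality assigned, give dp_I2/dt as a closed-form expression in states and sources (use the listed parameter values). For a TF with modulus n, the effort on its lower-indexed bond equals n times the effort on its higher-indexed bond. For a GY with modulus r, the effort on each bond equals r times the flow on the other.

#2 stroke→Sf1  (Sf1 fixes flow; stroke at Sf1)
#3 stroke→Sf2  (Sf2: flow source, stroke at near end)
#4 stroke→I1  (I1 outputs flow p/I1)
#0 stroke→J1  (closing 0-jn rule on J1)
#1 stroke→TF1  (TF1: transformer flips bond 0)
#6 stroke→I2  (I2: I, integral causality)
#5 stroke→J2  (J2 needs exactly one e-in)

dp_I2/dt = 3*F_Sf1 + 9*F_Sf2 - 9*p_I1/2 - 3*p_I2/4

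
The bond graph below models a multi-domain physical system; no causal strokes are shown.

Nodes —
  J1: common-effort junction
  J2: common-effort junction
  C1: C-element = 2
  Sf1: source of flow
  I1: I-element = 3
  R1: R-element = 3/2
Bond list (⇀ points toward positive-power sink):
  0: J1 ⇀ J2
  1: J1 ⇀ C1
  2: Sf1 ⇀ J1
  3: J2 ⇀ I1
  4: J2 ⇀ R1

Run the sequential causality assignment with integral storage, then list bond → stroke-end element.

β0 |J2
β1 |J1
β2 |Sf1
β3 |I1
β4 |R1

b2 |Sf1  (Sf1 fixes flow; stroke at Sf1)
b1 |J1  (C1 outputs effort q/C1)
b0 |J2  (J1: bond 1 brought effort, rest push out)
b3 |I1  (0-jn J2 has e-setter on 0)
b4 |R1  (0-jn J2 has e-setter on 0)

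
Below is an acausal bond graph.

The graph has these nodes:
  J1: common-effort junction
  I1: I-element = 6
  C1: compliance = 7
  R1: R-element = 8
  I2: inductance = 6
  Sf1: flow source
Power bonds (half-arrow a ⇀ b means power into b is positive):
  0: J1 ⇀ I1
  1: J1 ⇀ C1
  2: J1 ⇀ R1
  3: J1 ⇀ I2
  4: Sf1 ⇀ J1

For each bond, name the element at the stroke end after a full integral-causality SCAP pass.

β0 →I1
β1 →J1
β2 →R1
β3 →I2
β4 →Sf1

bond 4 stroke at Sf1  (Sf1 fixes flow; stroke at Sf1)
bond 0 stroke at I1  (prefer integral on I1)
bond 1 stroke at J1  (C1: C, integral causality)
bond 2 stroke at R1  (J1: bond 1 brought effort, rest push out)
bond 3 stroke at I2  (J1: bond 1 brought effort, rest push out)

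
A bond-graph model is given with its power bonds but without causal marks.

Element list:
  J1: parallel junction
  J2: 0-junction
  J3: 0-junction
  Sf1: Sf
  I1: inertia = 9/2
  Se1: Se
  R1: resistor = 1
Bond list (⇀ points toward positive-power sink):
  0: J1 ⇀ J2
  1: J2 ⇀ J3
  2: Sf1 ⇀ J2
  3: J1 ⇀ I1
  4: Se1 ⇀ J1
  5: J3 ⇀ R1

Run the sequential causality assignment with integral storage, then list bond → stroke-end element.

#0 stroke→J2
#1 stroke→J3
#2 stroke→Sf1
#3 stroke→I1
#4 stroke→J1
#5 stroke→R1

#2 stroke→Sf1  (Sf1 fixes flow; stroke at Sf1)
#4 stroke→J1  (Se1 (Se) sets effort on bond)
#0 stroke→J2  (0-jn J1 has e-setter on 4)
#3 stroke→I1  (J1: bond 4 brought effort, rest push out)
#1 stroke→J3  (0-jn J2 has e-setter on 0)
#5 stroke→R1  (J3: bond 1 brought effort, rest push out)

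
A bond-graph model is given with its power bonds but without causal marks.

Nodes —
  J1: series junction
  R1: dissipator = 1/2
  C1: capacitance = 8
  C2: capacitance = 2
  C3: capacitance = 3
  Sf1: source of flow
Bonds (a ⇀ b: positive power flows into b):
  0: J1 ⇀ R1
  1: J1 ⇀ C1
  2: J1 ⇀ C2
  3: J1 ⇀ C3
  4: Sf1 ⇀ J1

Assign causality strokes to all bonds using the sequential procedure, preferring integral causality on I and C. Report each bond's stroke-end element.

#4 →Sf1  (source Sf1 imposes f)
#0 →J1  (common-f at J1 fixed by 4)
#1 →J1  (J1 flow already set via bond 4)
#2 →J1  (J1: bond 4 brought flow, rest push out)
#3 →J1  (common-f at J1 fixed by 4)

β0 stroke→J1
β1 stroke→J1
β2 stroke→J1
β3 stroke→J1
β4 stroke→Sf1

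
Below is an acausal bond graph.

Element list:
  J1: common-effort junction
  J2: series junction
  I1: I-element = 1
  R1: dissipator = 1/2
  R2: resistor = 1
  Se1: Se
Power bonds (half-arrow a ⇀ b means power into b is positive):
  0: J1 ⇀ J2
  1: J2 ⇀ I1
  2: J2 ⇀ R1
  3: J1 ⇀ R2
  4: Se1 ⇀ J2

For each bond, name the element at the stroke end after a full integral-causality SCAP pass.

b0 →J2
b1 →I1
b2 →J2
b3 →J1
b4 →J2

#4 stroke at J2  (Se1 fixes effort; stroke away)
#1 stroke at I1  (I1 integral (f out))
#0 stroke at J2  (1-jn J2 has f-setter on 1)
#2 stroke at J2  (common-f at J2 fixed by 1)
#3 stroke at J1  (J1 needs exactly one e-in)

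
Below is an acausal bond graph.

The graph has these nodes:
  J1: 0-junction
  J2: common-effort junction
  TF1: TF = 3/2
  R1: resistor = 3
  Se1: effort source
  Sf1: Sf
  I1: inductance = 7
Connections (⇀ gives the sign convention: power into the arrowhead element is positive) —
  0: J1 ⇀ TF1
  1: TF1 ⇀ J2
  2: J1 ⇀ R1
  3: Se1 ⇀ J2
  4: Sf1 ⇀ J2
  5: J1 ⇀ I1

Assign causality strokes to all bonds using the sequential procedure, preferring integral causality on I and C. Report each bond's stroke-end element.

b3 stroke at J2  (Se1: effort source, stroke at far end)
b4 stroke at Sf1  (Sf1: flow source, stroke at near end)
b1 stroke at TF1  (J2 effort already set via bond 3)
b0 stroke at J1  (through TF1, causality passes straight; one stroke at TF1)
b2 stroke at R1  (J1: bond 0 brought effort, rest push out)
b5 stroke at I1  (common-e at J1 fixed by 0)

#0 →J1
#1 →TF1
#2 →R1
#3 →J2
#4 →Sf1
#5 →I1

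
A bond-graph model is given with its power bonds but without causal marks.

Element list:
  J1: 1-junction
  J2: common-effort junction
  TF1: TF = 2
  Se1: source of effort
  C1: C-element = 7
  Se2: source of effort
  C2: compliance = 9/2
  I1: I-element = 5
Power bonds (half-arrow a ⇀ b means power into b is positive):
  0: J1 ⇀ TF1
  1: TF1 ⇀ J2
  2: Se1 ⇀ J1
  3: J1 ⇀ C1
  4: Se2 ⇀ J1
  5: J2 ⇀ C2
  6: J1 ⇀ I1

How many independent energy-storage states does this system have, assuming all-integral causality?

b2 stroke at J1  (Se1 fixes effort; stroke away)
b4 stroke at J1  (Se2 (Se) sets effort on bond)
b3 stroke at J1  (C1: C, integral causality)
b5 stroke at J2  (C2: C, integral causality)
b1 stroke at TF1  (common-e at J2 fixed by 5)
b0 stroke at J1  (TF1 one-in-one-out from 1)
b6 stroke at I1  (closing 1-jn rule on J1)

3  (C1, C2, I1 all integral)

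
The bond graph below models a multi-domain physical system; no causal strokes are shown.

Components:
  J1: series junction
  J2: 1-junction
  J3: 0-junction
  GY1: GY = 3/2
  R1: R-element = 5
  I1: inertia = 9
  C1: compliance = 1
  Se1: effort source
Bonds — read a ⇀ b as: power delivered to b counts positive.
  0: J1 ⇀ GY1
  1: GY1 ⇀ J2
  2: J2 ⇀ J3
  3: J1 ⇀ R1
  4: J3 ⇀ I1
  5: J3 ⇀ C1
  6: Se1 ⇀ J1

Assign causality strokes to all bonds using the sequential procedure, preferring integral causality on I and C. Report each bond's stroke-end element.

β0 stroke→GY1
β1 stroke→GY1
β2 stroke→J2
β3 stroke→J1
β4 stroke→I1
β5 stroke→J3
β6 stroke→J1

bond 6 |J1  (Se1 fixes effort; stroke away)
bond 4 |I1  (I1 integral (f out))
bond 5 |J3  (C1: C, integral causality)
bond 2 |J2  (common-e at J3 fixed by 5)
bond 1 |GY1  (only one flow-in slot at J2)
bond 0 |GY1  (GY1: gyrator matches bond 1)
bond 3 |J1  (common-f at J1 fixed by 0)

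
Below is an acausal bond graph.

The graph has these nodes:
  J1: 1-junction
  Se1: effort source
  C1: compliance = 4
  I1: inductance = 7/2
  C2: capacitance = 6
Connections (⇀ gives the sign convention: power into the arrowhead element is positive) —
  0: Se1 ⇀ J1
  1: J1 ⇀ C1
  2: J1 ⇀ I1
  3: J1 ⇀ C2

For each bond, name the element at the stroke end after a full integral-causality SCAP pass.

bond 0 stroke at J1
bond 1 stroke at J1
bond 2 stroke at I1
bond 3 stroke at J1

#0 |J1  (Se1: effort source, stroke at far end)
#1 |J1  (C1: C, integral causality)
#2 |I1  (I1 outputs flow p/I1)
#3 |J1  (common-f at J1 fixed by 2)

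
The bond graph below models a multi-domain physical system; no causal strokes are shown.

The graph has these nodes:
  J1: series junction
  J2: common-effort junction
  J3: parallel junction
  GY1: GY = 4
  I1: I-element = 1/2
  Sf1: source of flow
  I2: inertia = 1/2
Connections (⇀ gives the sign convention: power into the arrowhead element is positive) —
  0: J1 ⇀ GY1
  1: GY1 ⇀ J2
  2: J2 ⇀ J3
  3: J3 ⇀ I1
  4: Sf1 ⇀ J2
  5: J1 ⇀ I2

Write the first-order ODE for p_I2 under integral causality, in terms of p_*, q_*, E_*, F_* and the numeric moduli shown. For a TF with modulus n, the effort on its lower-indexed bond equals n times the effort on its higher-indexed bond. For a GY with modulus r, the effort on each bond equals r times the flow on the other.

b4 stroke→Sf1  (source Sf1 imposes f)
b3 stroke→I1  (I1 integral (f out))
b2 stroke→J3  (only one effort-in slot at J3)
b1 stroke→J2  (only one effort-in slot at J2)
b0 stroke→J1  (GY1: gyrator matches bond 1)
b5 stroke→I2  (J1: last free bond brings flow in)

dp_I2/dt = 4*F_Sf1 - 8*p_I1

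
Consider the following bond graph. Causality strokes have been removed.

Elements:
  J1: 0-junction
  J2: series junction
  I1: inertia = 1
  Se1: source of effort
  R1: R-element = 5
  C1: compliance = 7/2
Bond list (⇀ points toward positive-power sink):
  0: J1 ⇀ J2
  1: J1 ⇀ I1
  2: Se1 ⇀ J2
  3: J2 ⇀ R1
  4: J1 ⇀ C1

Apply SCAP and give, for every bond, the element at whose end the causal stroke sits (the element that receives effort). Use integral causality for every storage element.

β2 →J2  (source Se1 imposes e)
β1 →I1  (I1: I, integral causality)
β4 →J1  (C1: C, integral causality)
β0 →J2  (common-e at J1 fixed by 4)
β3 →R1  (J2 needs exactly one f-in)

β0 stroke at J2
β1 stroke at I1
β2 stroke at J2
β3 stroke at R1
β4 stroke at J1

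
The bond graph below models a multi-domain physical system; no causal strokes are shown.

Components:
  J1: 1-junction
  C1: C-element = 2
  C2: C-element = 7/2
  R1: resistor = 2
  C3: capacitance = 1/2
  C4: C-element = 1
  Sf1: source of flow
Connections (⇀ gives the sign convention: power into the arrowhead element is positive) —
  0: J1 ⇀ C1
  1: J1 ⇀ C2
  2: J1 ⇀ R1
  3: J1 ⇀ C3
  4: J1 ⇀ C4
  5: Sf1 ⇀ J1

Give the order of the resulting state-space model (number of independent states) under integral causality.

4  (C1, C2, C3, C4 all integral)

β5 |Sf1  (source Sf1 imposes f)
β0 |J1  (1-jn J1 has f-setter on 5)
β1 |J1  (J1: bond 5 brought flow, rest push out)
β2 |J1  (1-jn J1 has f-setter on 5)
β3 |J1  (1-jn J1 has f-setter on 5)
β4 |J1  (J1 flow already set via bond 5)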